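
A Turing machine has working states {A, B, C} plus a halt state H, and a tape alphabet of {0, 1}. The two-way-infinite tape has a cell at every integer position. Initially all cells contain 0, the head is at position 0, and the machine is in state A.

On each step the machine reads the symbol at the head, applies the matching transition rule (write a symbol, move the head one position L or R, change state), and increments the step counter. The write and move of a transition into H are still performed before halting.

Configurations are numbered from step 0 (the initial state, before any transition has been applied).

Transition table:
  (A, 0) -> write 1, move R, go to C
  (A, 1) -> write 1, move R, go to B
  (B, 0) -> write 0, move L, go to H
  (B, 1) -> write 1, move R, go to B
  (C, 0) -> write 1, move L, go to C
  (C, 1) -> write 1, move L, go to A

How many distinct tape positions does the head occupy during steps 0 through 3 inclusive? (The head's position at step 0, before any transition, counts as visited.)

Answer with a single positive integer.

Answer: 3

Derivation:
Step 1: in state A at pos 0, read 0 -> (A,0)->write 1,move R,goto C. Now: state=C, head=1, tape[-1..2]=0100 (head:   ^)
Step 2: in state C at pos 1, read 0 -> (C,0)->write 1,move L,goto C. Now: state=C, head=0, tape[-1..2]=0110 (head:  ^)
Step 3: in state C at pos 0, read 1 -> (C,1)->write 1,move L,goto A. Now: state=A, head=-1, tape[-2..2]=00110 (head:  ^)
Head positions at steps 0..3: starting at 0, distinct positions visited = {-1, 0, 1} -> 3 position(s)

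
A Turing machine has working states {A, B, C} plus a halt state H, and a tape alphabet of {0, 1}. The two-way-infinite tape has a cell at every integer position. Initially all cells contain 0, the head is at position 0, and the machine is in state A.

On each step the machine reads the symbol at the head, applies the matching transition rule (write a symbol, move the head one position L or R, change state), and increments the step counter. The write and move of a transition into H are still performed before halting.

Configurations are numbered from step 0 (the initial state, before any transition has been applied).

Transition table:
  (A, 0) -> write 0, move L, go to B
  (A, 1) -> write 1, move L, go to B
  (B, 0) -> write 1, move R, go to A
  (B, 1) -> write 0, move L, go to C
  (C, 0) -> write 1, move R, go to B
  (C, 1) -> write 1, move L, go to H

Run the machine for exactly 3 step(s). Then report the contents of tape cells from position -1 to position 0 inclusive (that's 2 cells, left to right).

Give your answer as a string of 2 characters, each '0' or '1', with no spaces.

Answer: 10

Derivation:
Step 1: in state A at pos 0, read 0 -> (A,0)->write 0,move L,goto B. Now: state=B, head=-1, tape[-2..1]=0000 (head:  ^)
Step 2: in state B at pos -1, read 0 -> (B,0)->write 1,move R,goto A. Now: state=A, head=0, tape[-2..1]=0100 (head:   ^)
Step 3: in state A at pos 0, read 0 -> (A,0)->write 0,move L,goto B. Now: state=B, head=-1, tape[-2..1]=0100 (head:  ^)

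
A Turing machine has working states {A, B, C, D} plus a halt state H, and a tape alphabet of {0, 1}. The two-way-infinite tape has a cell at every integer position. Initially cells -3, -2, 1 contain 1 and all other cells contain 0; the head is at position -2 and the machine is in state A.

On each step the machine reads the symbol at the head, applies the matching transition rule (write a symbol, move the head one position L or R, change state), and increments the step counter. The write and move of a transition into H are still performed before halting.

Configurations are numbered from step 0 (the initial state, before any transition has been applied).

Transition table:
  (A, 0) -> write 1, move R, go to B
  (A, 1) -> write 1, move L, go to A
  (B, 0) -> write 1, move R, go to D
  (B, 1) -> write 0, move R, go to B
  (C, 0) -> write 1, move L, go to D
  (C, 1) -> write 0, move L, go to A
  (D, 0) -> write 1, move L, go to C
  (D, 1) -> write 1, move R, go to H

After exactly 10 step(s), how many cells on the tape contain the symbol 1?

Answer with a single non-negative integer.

Step 1: in state A at pos -2, read 1 -> (A,1)->write 1,move L,goto A. Now: state=A, head=-3, tape[-4..2]=0110010 (head:  ^)
Step 2: in state A at pos -3, read 1 -> (A,1)->write 1,move L,goto A. Now: state=A, head=-4, tape[-5..2]=00110010 (head:  ^)
Step 3: in state A at pos -4, read 0 -> (A,0)->write 1,move R,goto B. Now: state=B, head=-3, tape[-5..2]=01110010 (head:   ^)
Step 4: in state B at pos -3, read 1 -> (B,1)->write 0,move R,goto B. Now: state=B, head=-2, tape[-5..2]=01010010 (head:    ^)
Step 5: in state B at pos -2, read 1 -> (B,1)->write 0,move R,goto B. Now: state=B, head=-1, tape[-5..2]=01000010 (head:     ^)
Step 6: in state B at pos -1, read 0 -> (B,0)->write 1,move R,goto D. Now: state=D, head=0, tape[-5..2]=01001010 (head:      ^)
Step 7: in state D at pos 0, read 0 -> (D,0)->write 1,move L,goto C. Now: state=C, head=-1, tape[-5..2]=01001110 (head:     ^)
Step 8: in state C at pos -1, read 1 -> (C,1)->write 0,move L,goto A. Now: state=A, head=-2, tape[-5..2]=01000110 (head:    ^)
Step 9: in state A at pos -2, read 0 -> (A,0)->write 1,move R,goto B. Now: state=B, head=-1, tape[-5..2]=01010110 (head:     ^)
Step 10: in state B at pos -1, read 0 -> (B,0)->write 1,move R,goto D. Now: state=D, head=0, tape[-5..2]=01011110 (head:      ^)
Cells containing 1 after step 10: {-4, -2, -1, 0, 1} -> 5 cell(s)

Answer: 5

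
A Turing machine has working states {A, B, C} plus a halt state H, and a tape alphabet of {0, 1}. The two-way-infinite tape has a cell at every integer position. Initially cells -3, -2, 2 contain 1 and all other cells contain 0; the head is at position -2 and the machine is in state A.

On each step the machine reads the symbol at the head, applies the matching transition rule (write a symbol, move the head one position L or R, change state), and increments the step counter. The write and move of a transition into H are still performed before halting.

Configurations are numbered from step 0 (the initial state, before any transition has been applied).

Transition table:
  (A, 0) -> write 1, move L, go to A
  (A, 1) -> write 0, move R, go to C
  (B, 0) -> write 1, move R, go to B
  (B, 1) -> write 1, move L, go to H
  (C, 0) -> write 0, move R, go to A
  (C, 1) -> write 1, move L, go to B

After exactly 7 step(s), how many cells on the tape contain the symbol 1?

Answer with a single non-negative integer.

Answer: 4

Derivation:
Step 1: in state A at pos -2, read 1 -> (A,1)->write 0,move R,goto C. Now: state=C, head=-1, tape[-4..3]=01000010 (head:    ^)
Step 2: in state C at pos -1, read 0 -> (C,0)->write 0,move R,goto A. Now: state=A, head=0, tape[-4..3]=01000010 (head:     ^)
Step 3: in state A at pos 0, read 0 -> (A,0)->write 1,move L,goto A. Now: state=A, head=-1, tape[-4..3]=01001010 (head:    ^)
Step 4: in state A at pos -1, read 0 -> (A,0)->write 1,move L,goto A. Now: state=A, head=-2, tape[-4..3]=01011010 (head:   ^)
Step 5: in state A at pos -2, read 0 -> (A,0)->write 1,move L,goto A. Now: state=A, head=-3, tape[-4..3]=01111010 (head:  ^)
Step 6: in state A at pos -3, read 1 -> (A,1)->write 0,move R,goto C. Now: state=C, head=-2, tape[-4..3]=00111010 (head:   ^)
Step 7: in state C at pos -2, read 1 -> (C,1)->write 1,move L,goto B. Now: state=B, head=-3, tape[-4..3]=00111010 (head:  ^)
Cells containing 1 after step 7: {-2, -1, 0, 2} -> 4 cell(s)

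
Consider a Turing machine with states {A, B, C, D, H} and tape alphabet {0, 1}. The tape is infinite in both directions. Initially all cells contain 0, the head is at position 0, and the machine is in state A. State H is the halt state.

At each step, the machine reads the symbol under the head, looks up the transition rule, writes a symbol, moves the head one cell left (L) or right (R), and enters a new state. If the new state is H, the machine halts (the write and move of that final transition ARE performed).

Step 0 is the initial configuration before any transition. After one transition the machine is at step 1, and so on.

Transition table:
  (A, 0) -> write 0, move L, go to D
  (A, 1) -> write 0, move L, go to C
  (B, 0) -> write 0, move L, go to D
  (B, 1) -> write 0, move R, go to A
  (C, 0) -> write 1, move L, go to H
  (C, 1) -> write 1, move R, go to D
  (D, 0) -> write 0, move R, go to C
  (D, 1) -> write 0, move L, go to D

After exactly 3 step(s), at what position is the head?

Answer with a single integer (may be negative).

Answer: -1

Derivation:
Step 1: in state A at pos 0, read 0 -> (A,0)->write 0,move L,goto D. Now: state=D, head=-1, tape[-2..1]=0000 (head:  ^)
Step 2: in state D at pos -1, read 0 -> (D,0)->write 0,move R,goto C. Now: state=C, head=0, tape[-2..1]=0000 (head:   ^)
Step 3: in state C at pos 0, read 0 -> (C,0)->write 1,move L,goto H. Now: state=H, head=-1, tape[-2..1]=0010 (head:  ^)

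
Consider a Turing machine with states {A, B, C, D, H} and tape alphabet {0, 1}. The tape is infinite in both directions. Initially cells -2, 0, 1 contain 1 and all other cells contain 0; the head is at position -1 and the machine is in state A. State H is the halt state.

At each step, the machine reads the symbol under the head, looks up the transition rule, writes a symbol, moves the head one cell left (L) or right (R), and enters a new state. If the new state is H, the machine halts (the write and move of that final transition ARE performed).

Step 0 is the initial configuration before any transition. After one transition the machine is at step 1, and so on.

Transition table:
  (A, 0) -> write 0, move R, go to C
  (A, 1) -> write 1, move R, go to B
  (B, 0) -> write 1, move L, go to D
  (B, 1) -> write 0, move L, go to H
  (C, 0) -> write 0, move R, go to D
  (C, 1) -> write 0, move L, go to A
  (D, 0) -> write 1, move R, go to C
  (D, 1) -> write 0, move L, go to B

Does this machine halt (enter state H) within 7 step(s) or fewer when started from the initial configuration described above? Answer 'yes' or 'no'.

Step 1: in state A at pos -1, read 0 -> (A,0)->write 0,move R,goto C. Now: state=C, head=0, tape[-3..2]=010110 (head:    ^)
Step 2: in state C at pos 0, read 1 -> (C,1)->write 0,move L,goto A. Now: state=A, head=-1, tape[-3..2]=010010 (head:   ^)
Step 3: in state A at pos -1, read 0 -> (A,0)->write 0,move R,goto C. Now: state=C, head=0, tape[-3..2]=010010 (head:    ^)
Step 4: in state C at pos 0, read 0 -> (C,0)->write 0,move R,goto D. Now: state=D, head=1, tape[-3..2]=010010 (head:     ^)
Step 5: in state D at pos 1, read 1 -> (D,1)->write 0,move L,goto B. Now: state=B, head=0, tape[-3..2]=010000 (head:    ^)
Step 6: in state B at pos 0, read 0 -> (B,0)->write 1,move L,goto D. Now: state=D, head=-1, tape[-3..2]=010100 (head:   ^)
Step 7: in state D at pos -1, read 0 -> (D,0)->write 1,move R,goto C. Now: state=C, head=0, tape[-3..2]=011100 (head:    ^)
After 7 step(s): state = C (not H) -> not halted within 7 -> no

Answer: no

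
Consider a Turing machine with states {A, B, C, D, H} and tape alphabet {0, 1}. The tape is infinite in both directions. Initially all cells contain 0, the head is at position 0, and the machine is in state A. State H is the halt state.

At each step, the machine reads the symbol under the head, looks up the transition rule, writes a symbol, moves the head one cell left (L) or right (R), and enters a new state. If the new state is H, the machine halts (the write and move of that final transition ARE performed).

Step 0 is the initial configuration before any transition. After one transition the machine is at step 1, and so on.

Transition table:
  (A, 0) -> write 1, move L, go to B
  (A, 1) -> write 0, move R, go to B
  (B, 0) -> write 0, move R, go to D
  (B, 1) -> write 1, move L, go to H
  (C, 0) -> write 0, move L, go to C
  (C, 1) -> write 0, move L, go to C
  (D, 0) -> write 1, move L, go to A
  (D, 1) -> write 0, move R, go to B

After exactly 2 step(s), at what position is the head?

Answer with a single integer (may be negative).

Step 1: in state A at pos 0, read 0 -> (A,0)->write 1,move L,goto B. Now: state=B, head=-1, tape[-2..1]=0010 (head:  ^)
Step 2: in state B at pos -1, read 0 -> (B,0)->write 0,move R,goto D. Now: state=D, head=0, tape[-2..1]=0010 (head:   ^)

Answer: 0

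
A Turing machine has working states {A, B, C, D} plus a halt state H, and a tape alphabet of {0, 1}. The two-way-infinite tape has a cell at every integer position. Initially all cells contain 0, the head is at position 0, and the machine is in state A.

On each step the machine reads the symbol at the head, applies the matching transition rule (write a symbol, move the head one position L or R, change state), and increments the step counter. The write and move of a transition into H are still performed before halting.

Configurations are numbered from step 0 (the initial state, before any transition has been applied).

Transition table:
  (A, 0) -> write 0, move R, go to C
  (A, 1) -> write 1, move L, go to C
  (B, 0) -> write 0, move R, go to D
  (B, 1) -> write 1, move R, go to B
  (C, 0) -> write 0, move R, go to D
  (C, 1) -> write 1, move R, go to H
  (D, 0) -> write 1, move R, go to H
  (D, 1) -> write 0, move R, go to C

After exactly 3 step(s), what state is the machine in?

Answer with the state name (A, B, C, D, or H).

Answer: H

Derivation:
Step 1: in state A at pos 0, read 0 -> (A,0)->write 0,move R,goto C. Now: state=C, head=1, tape[-1..2]=0000 (head:   ^)
Step 2: in state C at pos 1, read 0 -> (C,0)->write 0,move R,goto D. Now: state=D, head=2, tape[-1..3]=00000 (head:    ^)
Step 3: in state D at pos 2, read 0 -> (D,0)->write 1,move R,goto H. Now: state=H, head=3, tape[-1..4]=000100 (head:     ^)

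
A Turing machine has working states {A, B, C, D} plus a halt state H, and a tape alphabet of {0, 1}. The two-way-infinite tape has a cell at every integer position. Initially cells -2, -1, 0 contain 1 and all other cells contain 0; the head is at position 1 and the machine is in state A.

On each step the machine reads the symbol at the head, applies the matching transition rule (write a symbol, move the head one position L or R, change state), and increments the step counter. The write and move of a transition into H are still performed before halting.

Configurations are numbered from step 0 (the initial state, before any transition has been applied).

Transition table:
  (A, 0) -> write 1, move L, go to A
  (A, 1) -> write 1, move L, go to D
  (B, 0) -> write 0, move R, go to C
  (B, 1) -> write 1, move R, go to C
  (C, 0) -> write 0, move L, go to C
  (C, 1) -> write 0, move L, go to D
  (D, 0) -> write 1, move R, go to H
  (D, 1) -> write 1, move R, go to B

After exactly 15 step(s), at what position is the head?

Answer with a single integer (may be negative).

Answer: -2

Derivation:
Step 1: in state A at pos 1, read 0 -> (A,0)->write 1,move L,goto A. Now: state=A, head=0, tape[-3..2]=011110 (head:    ^)
Step 2: in state A at pos 0, read 1 -> (A,1)->write 1,move L,goto D. Now: state=D, head=-1, tape[-3..2]=011110 (head:   ^)
Step 3: in state D at pos -1, read 1 -> (D,1)->write 1,move R,goto B. Now: state=B, head=0, tape[-3..2]=011110 (head:    ^)
Step 4: in state B at pos 0, read 1 -> (B,1)->write 1,move R,goto C. Now: state=C, head=1, tape[-3..2]=011110 (head:     ^)
Step 5: in state C at pos 1, read 1 -> (C,1)->write 0,move L,goto D. Now: state=D, head=0, tape[-3..2]=011100 (head:    ^)
Step 6: in state D at pos 0, read 1 -> (D,1)->write 1,move R,goto B. Now: state=B, head=1, tape[-3..2]=011100 (head:     ^)
Step 7: in state B at pos 1, read 0 -> (B,0)->write 0,move R,goto C. Now: state=C, head=2, tape[-3..3]=0111000 (head:      ^)
Step 8: in state C at pos 2, read 0 -> (C,0)->write 0,move L,goto C. Now: state=C, head=1, tape[-3..3]=0111000 (head:     ^)
Step 9: in state C at pos 1, read 0 -> (C,0)->write 0,move L,goto C. Now: state=C, head=0, tape[-3..3]=0111000 (head:    ^)
Step 10: in state C at pos 0, read 1 -> (C,1)->write 0,move L,goto D. Now: state=D, head=-1, tape[-3..3]=0110000 (head:   ^)
Step 11: in state D at pos -1, read 1 -> (D,1)->write 1,move R,goto B. Now: state=B, head=0, tape[-3..3]=0110000 (head:    ^)
Step 12: in state B at pos 0, read 0 -> (B,0)->write 0,move R,goto C. Now: state=C, head=1, tape[-3..3]=0110000 (head:     ^)
Step 13: in state C at pos 1, read 0 -> (C,0)->write 0,move L,goto C. Now: state=C, head=0, tape[-3..3]=0110000 (head:    ^)
Step 14: in state C at pos 0, read 0 -> (C,0)->write 0,move L,goto C. Now: state=C, head=-1, tape[-3..3]=0110000 (head:   ^)
Step 15: in state C at pos -1, read 1 -> (C,1)->write 0,move L,goto D. Now: state=D, head=-2, tape[-3..3]=0100000 (head:  ^)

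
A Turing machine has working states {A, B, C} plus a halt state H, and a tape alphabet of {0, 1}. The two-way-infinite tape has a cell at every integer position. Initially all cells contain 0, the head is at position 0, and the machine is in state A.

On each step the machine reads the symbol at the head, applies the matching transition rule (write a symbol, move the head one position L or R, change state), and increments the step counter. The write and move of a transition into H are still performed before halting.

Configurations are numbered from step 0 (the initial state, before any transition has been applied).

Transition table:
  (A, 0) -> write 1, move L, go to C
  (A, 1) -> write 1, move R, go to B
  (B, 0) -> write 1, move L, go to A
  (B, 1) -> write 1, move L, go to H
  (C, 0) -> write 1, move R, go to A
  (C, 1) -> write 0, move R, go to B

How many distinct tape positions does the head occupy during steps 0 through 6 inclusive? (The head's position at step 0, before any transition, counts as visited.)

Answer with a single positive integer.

Answer: 3

Derivation:
Step 1: in state A at pos 0, read 0 -> (A,0)->write 1,move L,goto C. Now: state=C, head=-1, tape[-2..1]=0010 (head:  ^)
Step 2: in state C at pos -1, read 0 -> (C,0)->write 1,move R,goto A. Now: state=A, head=0, tape[-2..1]=0110 (head:   ^)
Step 3: in state A at pos 0, read 1 -> (A,1)->write 1,move R,goto B. Now: state=B, head=1, tape[-2..2]=01100 (head:    ^)
Step 4: in state B at pos 1, read 0 -> (B,0)->write 1,move L,goto A. Now: state=A, head=0, tape[-2..2]=01110 (head:   ^)
Step 5: in state A at pos 0, read 1 -> (A,1)->write 1,move R,goto B. Now: state=B, head=1, tape[-2..2]=01110 (head:    ^)
Step 6: in state B at pos 1, read 1 -> (B,1)->write 1,move L,goto H. Now: state=H, head=0, tape[-2..2]=01110 (head:   ^)
Head positions at steps 0..6: starting at 0, distinct positions visited = {-1, 0, 1} -> 3 position(s)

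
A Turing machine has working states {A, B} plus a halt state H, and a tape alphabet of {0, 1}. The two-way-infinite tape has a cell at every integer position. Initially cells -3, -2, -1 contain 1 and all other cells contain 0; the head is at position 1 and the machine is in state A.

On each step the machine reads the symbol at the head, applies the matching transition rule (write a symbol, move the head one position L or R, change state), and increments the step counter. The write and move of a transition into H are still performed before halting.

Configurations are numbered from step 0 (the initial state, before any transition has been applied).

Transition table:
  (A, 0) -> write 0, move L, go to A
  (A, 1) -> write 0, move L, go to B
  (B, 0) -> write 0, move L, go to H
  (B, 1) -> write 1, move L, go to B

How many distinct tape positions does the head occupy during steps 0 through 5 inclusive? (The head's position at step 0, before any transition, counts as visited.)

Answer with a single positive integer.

Answer: 6

Derivation:
Step 1: in state A at pos 1, read 0 -> (A,0)->write 0,move L,goto A. Now: state=A, head=0, tape[-4..2]=0111000 (head:     ^)
Step 2: in state A at pos 0, read 0 -> (A,0)->write 0,move L,goto A. Now: state=A, head=-1, tape[-4..2]=0111000 (head:    ^)
Step 3: in state A at pos -1, read 1 -> (A,1)->write 0,move L,goto B. Now: state=B, head=-2, tape[-4..2]=0110000 (head:   ^)
Step 4: in state B at pos -2, read 1 -> (B,1)->write 1,move L,goto B. Now: state=B, head=-3, tape[-4..2]=0110000 (head:  ^)
Step 5: in state B at pos -3, read 1 -> (B,1)->write 1,move L,goto B. Now: state=B, head=-4, tape[-5..2]=00110000 (head:  ^)
Head positions at steps 0..5: starting at 1, distinct positions visited = {-4, -3, -2, -1, 0, 1} -> 6 position(s)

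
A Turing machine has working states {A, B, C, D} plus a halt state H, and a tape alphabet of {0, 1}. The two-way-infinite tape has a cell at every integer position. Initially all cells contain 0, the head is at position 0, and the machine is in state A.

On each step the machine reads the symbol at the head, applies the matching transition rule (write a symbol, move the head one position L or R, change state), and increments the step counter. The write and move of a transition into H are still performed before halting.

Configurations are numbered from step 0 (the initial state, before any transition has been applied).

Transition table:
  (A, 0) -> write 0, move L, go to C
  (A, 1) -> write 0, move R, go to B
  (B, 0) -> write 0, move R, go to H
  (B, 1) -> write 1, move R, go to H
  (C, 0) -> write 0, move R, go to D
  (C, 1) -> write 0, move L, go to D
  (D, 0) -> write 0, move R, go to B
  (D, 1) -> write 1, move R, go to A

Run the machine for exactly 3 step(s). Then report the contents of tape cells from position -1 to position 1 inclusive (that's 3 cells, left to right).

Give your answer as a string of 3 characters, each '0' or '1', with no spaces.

Answer: 000

Derivation:
Step 1: in state A at pos 0, read 0 -> (A,0)->write 0,move L,goto C. Now: state=C, head=-1, tape[-2..1]=0000 (head:  ^)
Step 2: in state C at pos -1, read 0 -> (C,0)->write 0,move R,goto D. Now: state=D, head=0, tape[-2..1]=0000 (head:   ^)
Step 3: in state D at pos 0, read 0 -> (D,0)->write 0,move R,goto B. Now: state=B, head=1, tape[-2..2]=00000 (head:    ^)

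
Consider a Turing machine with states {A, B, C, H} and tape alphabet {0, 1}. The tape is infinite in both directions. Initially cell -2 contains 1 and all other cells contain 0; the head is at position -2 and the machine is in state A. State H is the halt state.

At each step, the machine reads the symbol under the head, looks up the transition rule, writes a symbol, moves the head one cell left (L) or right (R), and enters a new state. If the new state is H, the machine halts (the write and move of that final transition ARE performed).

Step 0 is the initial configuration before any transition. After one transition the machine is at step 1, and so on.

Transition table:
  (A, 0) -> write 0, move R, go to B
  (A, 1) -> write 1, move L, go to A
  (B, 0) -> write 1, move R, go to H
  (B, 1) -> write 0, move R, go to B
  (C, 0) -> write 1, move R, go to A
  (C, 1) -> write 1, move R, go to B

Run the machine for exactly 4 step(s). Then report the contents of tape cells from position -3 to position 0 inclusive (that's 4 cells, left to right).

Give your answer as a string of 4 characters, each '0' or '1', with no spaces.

Answer: 0010

Derivation:
Step 1: in state A at pos -2, read 1 -> (A,1)->write 1,move L,goto A. Now: state=A, head=-3, tape[-4..-1]=0010 (head:  ^)
Step 2: in state A at pos -3, read 0 -> (A,0)->write 0,move R,goto B. Now: state=B, head=-2, tape[-4..-1]=0010 (head:   ^)
Step 3: in state B at pos -2, read 1 -> (B,1)->write 0,move R,goto B. Now: state=B, head=-1, tape[-4..0]=00000 (head:    ^)
Step 4: in state B at pos -1, read 0 -> (B,0)->write 1,move R,goto H. Now: state=H, head=0, tape[-4..1]=000100 (head:     ^)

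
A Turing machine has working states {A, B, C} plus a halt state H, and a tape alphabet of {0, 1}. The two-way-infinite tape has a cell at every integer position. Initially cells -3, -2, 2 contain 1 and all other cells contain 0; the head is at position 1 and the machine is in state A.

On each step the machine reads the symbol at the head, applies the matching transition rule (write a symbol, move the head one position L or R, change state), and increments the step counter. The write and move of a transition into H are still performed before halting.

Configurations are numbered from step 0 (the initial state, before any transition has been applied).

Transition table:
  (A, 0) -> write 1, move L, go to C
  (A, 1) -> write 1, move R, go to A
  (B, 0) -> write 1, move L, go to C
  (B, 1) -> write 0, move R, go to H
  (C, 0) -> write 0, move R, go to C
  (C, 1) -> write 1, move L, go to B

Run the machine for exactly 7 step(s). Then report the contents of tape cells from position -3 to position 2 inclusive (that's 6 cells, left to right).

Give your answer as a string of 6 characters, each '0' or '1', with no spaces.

Step 1: in state A at pos 1, read 0 -> (A,0)->write 1,move L,goto C. Now: state=C, head=0, tape[-4..3]=01100110 (head:     ^)
Step 2: in state C at pos 0, read 0 -> (C,0)->write 0,move R,goto C. Now: state=C, head=1, tape[-4..3]=01100110 (head:      ^)
Step 3: in state C at pos 1, read 1 -> (C,1)->write 1,move L,goto B. Now: state=B, head=0, tape[-4..3]=01100110 (head:     ^)
Step 4: in state B at pos 0, read 0 -> (B,0)->write 1,move L,goto C. Now: state=C, head=-1, tape[-4..3]=01101110 (head:    ^)
Step 5: in state C at pos -1, read 0 -> (C,0)->write 0,move R,goto C. Now: state=C, head=0, tape[-4..3]=01101110 (head:     ^)
Step 6: in state C at pos 0, read 1 -> (C,1)->write 1,move L,goto B. Now: state=B, head=-1, tape[-4..3]=01101110 (head:    ^)
Step 7: in state B at pos -1, read 0 -> (B,0)->write 1,move L,goto C. Now: state=C, head=-2, tape[-4..3]=01111110 (head:   ^)

Answer: 111111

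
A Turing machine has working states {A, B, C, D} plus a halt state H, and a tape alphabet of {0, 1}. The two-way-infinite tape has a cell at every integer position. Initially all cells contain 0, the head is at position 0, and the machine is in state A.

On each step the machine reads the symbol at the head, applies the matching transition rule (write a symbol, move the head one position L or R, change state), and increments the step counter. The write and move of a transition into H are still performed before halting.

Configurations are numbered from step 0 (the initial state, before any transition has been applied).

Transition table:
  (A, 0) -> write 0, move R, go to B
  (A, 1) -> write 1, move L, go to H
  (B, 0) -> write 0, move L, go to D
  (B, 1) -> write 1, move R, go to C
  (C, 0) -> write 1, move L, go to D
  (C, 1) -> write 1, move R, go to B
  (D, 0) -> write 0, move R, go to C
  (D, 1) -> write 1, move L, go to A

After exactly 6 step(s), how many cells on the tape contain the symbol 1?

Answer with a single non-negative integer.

Step 1: in state A at pos 0, read 0 -> (A,0)->write 0,move R,goto B. Now: state=B, head=1, tape[-1..2]=0000 (head:   ^)
Step 2: in state B at pos 1, read 0 -> (B,0)->write 0,move L,goto D. Now: state=D, head=0, tape[-1..2]=0000 (head:  ^)
Step 3: in state D at pos 0, read 0 -> (D,0)->write 0,move R,goto C. Now: state=C, head=1, tape[-1..2]=0000 (head:   ^)
Step 4: in state C at pos 1, read 0 -> (C,0)->write 1,move L,goto D. Now: state=D, head=0, tape[-1..2]=0010 (head:  ^)
Step 5: in state D at pos 0, read 0 -> (D,0)->write 0,move R,goto C. Now: state=C, head=1, tape[-1..2]=0010 (head:   ^)
Step 6: in state C at pos 1, read 1 -> (C,1)->write 1,move R,goto B. Now: state=B, head=2, tape[-1..3]=00100 (head:    ^)
Cells containing 1 after step 6: {1} -> 1 cell(s)

Answer: 1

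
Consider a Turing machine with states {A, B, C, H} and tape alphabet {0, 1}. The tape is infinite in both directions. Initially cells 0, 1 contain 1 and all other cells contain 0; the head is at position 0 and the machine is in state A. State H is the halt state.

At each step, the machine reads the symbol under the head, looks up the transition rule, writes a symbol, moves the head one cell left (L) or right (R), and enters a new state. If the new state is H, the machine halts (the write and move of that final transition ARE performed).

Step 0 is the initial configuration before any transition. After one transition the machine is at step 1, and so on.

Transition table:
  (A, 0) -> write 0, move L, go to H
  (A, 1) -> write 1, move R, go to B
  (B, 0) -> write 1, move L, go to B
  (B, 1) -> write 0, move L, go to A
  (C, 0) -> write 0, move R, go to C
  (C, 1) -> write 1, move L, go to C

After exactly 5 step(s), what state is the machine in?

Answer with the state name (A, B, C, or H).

Step 1: in state A at pos 0, read 1 -> (A,1)->write 1,move R,goto B. Now: state=B, head=1, tape[-1..2]=0110 (head:   ^)
Step 2: in state B at pos 1, read 1 -> (B,1)->write 0,move L,goto A. Now: state=A, head=0, tape[-1..2]=0100 (head:  ^)
Step 3: in state A at pos 0, read 1 -> (A,1)->write 1,move R,goto B. Now: state=B, head=1, tape[-1..2]=0100 (head:   ^)
Step 4: in state B at pos 1, read 0 -> (B,0)->write 1,move L,goto B. Now: state=B, head=0, tape[-1..2]=0110 (head:  ^)
Step 5: in state B at pos 0, read 1 -> (B,1)->write 0,move L,goto A. Now: state=A, head=-1, tape[-2..2]=00010 (head:  ^)

Answer: A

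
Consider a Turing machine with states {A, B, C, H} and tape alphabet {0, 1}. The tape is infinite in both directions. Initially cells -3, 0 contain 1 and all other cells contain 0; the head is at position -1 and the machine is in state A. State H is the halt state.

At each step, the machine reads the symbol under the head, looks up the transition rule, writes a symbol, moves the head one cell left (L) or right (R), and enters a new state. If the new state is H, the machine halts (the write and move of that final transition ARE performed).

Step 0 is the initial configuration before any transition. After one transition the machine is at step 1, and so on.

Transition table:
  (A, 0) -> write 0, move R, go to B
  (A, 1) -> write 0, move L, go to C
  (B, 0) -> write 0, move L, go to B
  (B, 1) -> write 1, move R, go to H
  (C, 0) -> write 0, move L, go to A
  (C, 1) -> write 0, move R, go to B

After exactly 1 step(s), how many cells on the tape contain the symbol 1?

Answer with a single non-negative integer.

Step 1: in state A at pos -1, read 0 -> (A,0)->write 0,move R,goto B. Now: state=B, head=0, tape[-4..1]=010010 (head:     ^)
Cells containing 1 after step 1: {-3, 0} -> 2 cell(s)

Answer: 2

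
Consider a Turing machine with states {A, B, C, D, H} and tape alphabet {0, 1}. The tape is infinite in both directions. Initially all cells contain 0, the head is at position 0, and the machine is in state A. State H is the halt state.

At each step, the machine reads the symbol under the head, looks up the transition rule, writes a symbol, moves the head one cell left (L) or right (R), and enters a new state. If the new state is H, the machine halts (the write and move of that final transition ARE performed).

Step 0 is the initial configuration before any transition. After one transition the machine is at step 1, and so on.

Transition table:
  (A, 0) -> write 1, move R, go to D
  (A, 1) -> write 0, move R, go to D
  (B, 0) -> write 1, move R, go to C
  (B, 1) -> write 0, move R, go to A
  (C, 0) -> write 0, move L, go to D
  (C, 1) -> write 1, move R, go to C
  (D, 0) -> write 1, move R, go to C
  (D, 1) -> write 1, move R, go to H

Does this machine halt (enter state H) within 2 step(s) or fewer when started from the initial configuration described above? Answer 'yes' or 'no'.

Step 1: in state A at pos 0, read 0 -> (A,0)->write 1,move R,goto D. Now: state=D, head=1, tape[-1..2]=0100 (head:   ^)
Step 2: in state D at pos 1, read 0 -> (D,0)->write 1,move R,goto C. Now: state=C, head=2, tape[-1..3]=01100 (head:    ^)
After 2 step(s): state = C (not H) -> not halted within 2 -> no

Answer: no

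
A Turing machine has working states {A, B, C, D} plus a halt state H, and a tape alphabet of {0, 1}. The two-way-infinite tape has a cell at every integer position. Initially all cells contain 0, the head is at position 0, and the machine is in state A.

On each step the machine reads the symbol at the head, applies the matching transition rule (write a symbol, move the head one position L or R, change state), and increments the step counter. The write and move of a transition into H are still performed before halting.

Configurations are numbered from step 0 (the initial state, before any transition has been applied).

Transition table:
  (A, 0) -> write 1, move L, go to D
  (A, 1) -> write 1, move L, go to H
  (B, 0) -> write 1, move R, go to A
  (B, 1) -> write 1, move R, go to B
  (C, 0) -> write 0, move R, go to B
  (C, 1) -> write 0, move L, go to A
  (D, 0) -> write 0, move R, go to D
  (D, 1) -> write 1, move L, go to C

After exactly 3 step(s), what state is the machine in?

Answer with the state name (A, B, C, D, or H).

Answer: C

Derivation:
Step 1: in state A at pos 0, read 0 -> (A,0)->write 1,move L,goto D. Now: state=D, head=-1, tape[-2..1]=0010 (head:  ^)
Step 2: in state D at pos -1, read 0 -> (D,0)->write 0,move R,goto D. Now: state=D, head=0, tape[-2..1]=0010 (head:   ^)
Step 3: in state D at pos 0, read 1 -> (D,1)->write 1,move L,goto C. Now: state=C, head=-1, tape[-2..1]=0010 (head:  ^)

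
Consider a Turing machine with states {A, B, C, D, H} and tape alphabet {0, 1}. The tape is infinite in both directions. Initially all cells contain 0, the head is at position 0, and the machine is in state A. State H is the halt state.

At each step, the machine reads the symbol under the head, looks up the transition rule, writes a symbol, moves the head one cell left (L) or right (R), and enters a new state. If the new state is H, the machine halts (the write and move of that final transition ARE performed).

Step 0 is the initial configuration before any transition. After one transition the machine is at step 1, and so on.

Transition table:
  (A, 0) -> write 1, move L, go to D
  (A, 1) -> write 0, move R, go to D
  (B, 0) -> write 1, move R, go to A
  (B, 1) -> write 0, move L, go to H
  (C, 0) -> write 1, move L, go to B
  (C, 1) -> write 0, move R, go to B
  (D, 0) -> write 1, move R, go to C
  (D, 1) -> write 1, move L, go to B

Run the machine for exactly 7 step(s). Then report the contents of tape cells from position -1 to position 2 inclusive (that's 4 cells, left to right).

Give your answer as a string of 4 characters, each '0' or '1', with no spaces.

Answer: 1111

Derivation:
Step 1: in state A at pos 0, read 0 -> (A,0)->write 1,move L,goto D. Now: state=D, head=-1, tape[-2..1]=0010 (head:  ^)
Step 2: in state D at pos -1, read 0 -> (D,0)->write 1,move R,goto C. Now: state=C, head=0, tape[-2..1]=0110 (head:   ^)
Step 3: in state C at pos 0, read 1 -> (C,1)->write 0,move R,goto B. Now: state=B, head=1, tape[-2..2]=01000 (head:    ^)
Step 4: in state B at pos 1, read 0 -> (B,0)->write 1,move R,goto A. Now: state=A, head=2, tape[-2..3]=010100 (head:     ^)
Step 5: in state A at pos 2, read 0 -> (A,0)->write 1,move L,goto D. Now: state=D, head=1, tape[-2..3]=010110 (head:    ^)
Step 6: in state D at pos 1, read 1 -> (D,1)->write 1,move L,goto B. Now: state=B, head=0, tape[-2..3]=010110 (head:   ^)
Step 7: in state B at pos 0, read 0 -> (B,0)->write 1,move R,goto A. Now: state=A, head=1, tape[-2..3]=011110 (head:    ^)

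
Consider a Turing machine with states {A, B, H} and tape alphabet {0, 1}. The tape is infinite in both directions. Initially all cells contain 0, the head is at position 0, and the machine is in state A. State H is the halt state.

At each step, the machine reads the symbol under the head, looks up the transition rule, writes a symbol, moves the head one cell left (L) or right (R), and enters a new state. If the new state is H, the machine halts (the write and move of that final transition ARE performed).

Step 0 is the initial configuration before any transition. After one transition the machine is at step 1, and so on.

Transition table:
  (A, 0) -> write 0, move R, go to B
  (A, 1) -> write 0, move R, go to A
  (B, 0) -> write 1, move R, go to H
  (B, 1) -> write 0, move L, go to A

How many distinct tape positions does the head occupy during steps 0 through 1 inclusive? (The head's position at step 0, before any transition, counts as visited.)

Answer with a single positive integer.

Answer: 2

Derivation:
Step 1: in state A at pos 0, read 0 -> (A,0)->write 0,move R,goto B. Now: state=B, head=1, tape[-1..2]=0000 (head:   ^)
Head positions at steps 0..1: starting at 0, distinct positions visited = {0, 1} -> 2 position(s)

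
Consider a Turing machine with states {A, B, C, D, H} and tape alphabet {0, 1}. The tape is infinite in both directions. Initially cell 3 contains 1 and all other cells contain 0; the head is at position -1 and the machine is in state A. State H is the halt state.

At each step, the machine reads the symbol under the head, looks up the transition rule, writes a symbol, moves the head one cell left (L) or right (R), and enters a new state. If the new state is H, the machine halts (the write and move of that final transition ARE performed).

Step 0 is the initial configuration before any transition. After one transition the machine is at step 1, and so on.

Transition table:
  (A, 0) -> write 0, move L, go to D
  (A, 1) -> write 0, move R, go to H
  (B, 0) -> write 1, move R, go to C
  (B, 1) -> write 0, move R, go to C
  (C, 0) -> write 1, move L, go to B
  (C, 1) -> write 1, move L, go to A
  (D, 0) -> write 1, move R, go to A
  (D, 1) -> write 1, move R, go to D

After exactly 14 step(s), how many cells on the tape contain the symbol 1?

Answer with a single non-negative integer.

Answer: 6

Derivation:
Step 1: in state A at pos -1, read 0 -> (A,0)->write 0,move L,goto D. Now: state=D, head=-2, tape[-3..4]=00000010 (head:  ^)
Step 2: in state D at pos -2, read 0 -> (D,0)->write 1,move R,goto A. Now: state=A, head=-1, tape[-3..4]=01000010 (head:   ^)
Step 3: in state A at pos -1, read 0 -> (A,0)->write 0,move L,goto D. Now: state=D, head=-2, tape[-3..4]=01000010 (head:  ^)
Step 4: in state D at pos -2, read 1 -> (D,1)->write 1,move R,goto D. Now: state=D, head=-1, tape[-3..4]=01000010 (head:   ^)
Step 5: in state D at pos -1, read 0 -> (D,0)->write 1,move R,goto A. Now: state=A, head=0, tape[-3..4]=01100010 (head:    ^)
Step 6: in state A at pos 0, read 0 -> (A,0)->write 0,move L,goto D. Now: state=D, head=-1, tape[-3..4]=01100010 (head:   ^)
Step 7: in state D at pos -1, read 1 -> (D,1)->write 1,move R,goto D. Now: state=D, head=0, tape[-3..4]=01100010 (head:    ^)
Step 8: in state D at pos 0, read 0 -> (D,0)->write 1,move R,goto A. Now: state=A, head=1, tape[-3..4]=01110010 (head:     ^)
Step 9: in state A at pos 1, read 0 -> (A,0)->write 0,move L,goto D. Now: state=D, head=0, tape[-3..4]=01110010 (head:    ^)
Step 10: in state D at pos 0, read 1 -> (D,1)->write 1,move R,goto D. Now: state=D, head=1, tape[-3..4]=01110010 (head:     ^)
Step 11: in state D at pos 1, read 0 -> (D,0)->write 1,move R,goto A. Now: state=A, head=2, tape[-3..4]=01111010 (head:      ^)
Step 12: in state A at pos 2, read 0 -> (A,0)->write 0,move L,goto D. Now: state=D, head=1, tape[-3..4]=01111010 (head:     ^)
Step 13: in state D at pos 1, read 1 -> (D,1)->write 1,move R,goto D. Now: state=D, head=2, tape[-3..4]=01111010 (head:      ^)
Step 14: in state D at pos 2, read 0 -> (D,0)->write 1,move R,goto A. Now: state=A, head=3, tape[-3..4]=01111110 (head:       ^)
Cells containing 1 after step 14: {-2, -1, 0, 1, 2, 3} -> 6 cell(s)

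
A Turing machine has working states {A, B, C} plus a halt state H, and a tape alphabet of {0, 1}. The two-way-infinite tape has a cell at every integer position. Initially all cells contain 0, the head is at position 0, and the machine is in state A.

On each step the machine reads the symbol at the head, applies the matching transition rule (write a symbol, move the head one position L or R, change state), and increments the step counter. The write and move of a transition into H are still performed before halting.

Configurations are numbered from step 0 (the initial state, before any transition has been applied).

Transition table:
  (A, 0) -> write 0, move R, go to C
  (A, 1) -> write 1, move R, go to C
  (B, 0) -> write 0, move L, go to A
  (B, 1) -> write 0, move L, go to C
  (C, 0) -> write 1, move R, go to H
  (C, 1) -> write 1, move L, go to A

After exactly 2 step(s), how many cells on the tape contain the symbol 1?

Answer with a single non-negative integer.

Step 1: in state A at pos 0, read 0 -> (A,0)->write 0,move R,goto C. Now: state=C, head=1, tape[-1..2]=0000 (head:   ^)
Step 2: in state C at pos 1, read 0 -> (C,0)->write 1,move R,goto H. Now: state=H, head=2, tape[-1..3]=00100 (head:    ^)
Cells containing 1 after step 2: {1} -> 1 cell(s)

Answer: 1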